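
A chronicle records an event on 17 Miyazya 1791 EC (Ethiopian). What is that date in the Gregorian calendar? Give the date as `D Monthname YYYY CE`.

23 April 1799 CE

Julian Day Number of the source date = 2378244.
Converting JDN 2378244 to the Gregorian calendar gives 23 April 1799 CE.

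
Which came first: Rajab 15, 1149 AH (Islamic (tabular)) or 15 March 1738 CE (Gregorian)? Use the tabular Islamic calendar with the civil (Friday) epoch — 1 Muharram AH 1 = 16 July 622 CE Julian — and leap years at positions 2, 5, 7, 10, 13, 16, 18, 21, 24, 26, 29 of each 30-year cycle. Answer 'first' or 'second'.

first

Converting both to JDN: 2355444 vs 2355925; the smaller is the first.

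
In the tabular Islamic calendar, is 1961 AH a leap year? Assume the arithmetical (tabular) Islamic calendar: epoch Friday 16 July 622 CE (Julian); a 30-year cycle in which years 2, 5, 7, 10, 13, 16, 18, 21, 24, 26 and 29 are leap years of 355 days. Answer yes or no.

no

Year 1961 AH is year 11 of its 30-year cycle; leap positions are 2, 5, 7, 10, 13, 16, 18, 21, 24, 26, 29, so it is a common year (354 days).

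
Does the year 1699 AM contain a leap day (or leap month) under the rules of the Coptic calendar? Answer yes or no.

1699 mod 4 = 3; in the Coptic calendar a year is leap when year mod 4 = 3, so it is a leap year.

yes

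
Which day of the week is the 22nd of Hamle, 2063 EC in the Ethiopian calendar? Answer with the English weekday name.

In the Gregorian calendar this is 29 July 2071 (JDN 2477687).
JDN 2477687 mod 7 = 2, and JDN 0 was a Monday, so this is a Wednesday.

Wednesday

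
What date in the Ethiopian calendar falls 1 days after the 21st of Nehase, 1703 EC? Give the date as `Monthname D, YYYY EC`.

The starting date is JDN 2346226; 2346226 + 1 = 2346227.
JDN 2346227 corresponds to Nehase 22, 1703 EC.

Nehase 22, 1703 EC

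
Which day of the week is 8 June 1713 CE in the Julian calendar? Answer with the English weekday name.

This is JDN 2346890 (19 June 1713 Gregorian).
JDN 2346890 mod 7 = 0, and JDN 0 was a Monday, so this is a Monday.

Monday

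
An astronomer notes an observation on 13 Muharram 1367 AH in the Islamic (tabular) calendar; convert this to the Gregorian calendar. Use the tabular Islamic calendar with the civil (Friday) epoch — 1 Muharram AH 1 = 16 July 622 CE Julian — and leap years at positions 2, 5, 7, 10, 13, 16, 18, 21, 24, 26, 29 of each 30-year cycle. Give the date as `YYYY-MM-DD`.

1947-11-27

Both dates share Julian Day Number 2432517; in the Gregorian calendar that is 27 November 1947 CE.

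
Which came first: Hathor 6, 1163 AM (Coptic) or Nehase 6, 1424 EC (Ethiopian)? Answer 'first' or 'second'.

second

Converting both to JDN: 2249515 vs 2244307; the smaller is the second.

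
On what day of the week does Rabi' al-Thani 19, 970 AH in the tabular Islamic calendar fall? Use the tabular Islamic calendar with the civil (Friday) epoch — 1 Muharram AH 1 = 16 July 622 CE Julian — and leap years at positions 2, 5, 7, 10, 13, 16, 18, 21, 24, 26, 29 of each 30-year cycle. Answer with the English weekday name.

This is JDN 2291928 (26 December 1562 Gregorian).
Since JDN mod 7 = 2 (0 = Monday), the day is Wednesday.

Wednesday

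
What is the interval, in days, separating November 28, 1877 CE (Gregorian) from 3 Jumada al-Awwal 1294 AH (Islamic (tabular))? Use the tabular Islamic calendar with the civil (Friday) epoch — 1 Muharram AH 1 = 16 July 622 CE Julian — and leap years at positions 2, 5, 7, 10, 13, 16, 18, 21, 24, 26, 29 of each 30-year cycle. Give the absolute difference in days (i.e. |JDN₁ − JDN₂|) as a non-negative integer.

First date → JDN 2406952; second date → JDN 2406756.
The interval is |2406952 − 2406756| = 196 days.

196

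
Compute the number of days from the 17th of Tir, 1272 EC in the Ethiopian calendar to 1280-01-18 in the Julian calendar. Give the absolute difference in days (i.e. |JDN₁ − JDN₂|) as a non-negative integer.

First date → JDN 2188590; second date → JDN 2188595.
The interval is |2188590 − 2188595| = 5 days.

5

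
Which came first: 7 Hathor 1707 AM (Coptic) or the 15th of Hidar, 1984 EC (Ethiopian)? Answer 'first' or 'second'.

first

Converting both to JDN: 2448212 vs 2448586; the smaller is the first.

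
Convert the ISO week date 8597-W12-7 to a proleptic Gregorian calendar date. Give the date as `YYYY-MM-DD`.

ISO week 1 of 8597 is the week containing the first Thursday of 8597.
Week 12, day 7 (Sunday) lands on 8597-03-26.

8597-03-26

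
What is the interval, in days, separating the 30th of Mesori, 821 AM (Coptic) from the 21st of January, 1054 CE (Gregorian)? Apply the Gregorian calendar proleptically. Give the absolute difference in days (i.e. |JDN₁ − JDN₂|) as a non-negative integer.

JDN of the first date = 2124894.
JDN of the second date = 2106046.
|2106046 − 2124894| = 18848.

18848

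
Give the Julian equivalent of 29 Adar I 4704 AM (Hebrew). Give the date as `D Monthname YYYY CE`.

The source date corresponds to 2 March 944 in the proleptic Gregorian calendar (JDN 2065910).
That day falls on 26 February 944 CE in the Julian calendar.

26 February 944 CE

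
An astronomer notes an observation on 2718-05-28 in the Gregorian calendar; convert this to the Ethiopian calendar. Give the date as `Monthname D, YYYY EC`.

Ginbot 14, 2710 EC

Julian Day Number of the source date = 2713936.
Converting JDN 2713936 to the Ethiopian calendar gives 14 Ginbot 2710 EC.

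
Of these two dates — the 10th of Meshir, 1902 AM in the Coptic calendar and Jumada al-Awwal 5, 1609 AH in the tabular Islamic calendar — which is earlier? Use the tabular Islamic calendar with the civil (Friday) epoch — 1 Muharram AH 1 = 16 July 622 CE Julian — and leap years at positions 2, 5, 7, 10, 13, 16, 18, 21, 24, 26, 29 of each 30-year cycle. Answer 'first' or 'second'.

The two dates have Julian Day Numbers 2519529 and 2518384 respectively.
Since 2518384 < 2519529, the second date comes first.

second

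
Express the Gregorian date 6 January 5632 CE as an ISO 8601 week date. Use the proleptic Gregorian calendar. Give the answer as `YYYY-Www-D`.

The weekday is Tuesday (ISO weekday 2).
That Tuesday belongs to ISO week 2 of ISO year 5632.

5632-W02-2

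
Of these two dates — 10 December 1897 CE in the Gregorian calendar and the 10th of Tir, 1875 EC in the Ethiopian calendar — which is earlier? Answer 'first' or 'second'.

Converting both to JDN: 2414269 vs 2408828; the smaller is the second.

second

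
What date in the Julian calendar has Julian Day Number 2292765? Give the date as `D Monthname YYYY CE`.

JDN 2292765 is 11 April 1565 in the proleptic Gregorian calendar.
In the Julian calendar that day is 1 April 1565 CE.

1 April 1565 CE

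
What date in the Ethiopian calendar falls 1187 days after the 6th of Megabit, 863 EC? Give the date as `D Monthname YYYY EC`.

The starting date is JDN 2039251; 2039251 + 1187 = 2040438.
JDN 2040438 corresponds to 7 Sene 866 EC.

7 Sene 866 EC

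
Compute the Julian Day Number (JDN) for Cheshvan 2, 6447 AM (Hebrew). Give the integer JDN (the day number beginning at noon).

Equivalently 12 October 2686 (Gregorian).
JDN 2451545 is 1 January 2000 CE (Gregorian); the target day is +250841 days from there, so JDN = 2702386.

2702386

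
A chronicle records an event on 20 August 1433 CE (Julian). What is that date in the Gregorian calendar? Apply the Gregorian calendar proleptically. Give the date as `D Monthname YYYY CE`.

The Julian–Gregorian offset here is 9 days (Julian trailing).
20 August 1433 Julian + 9 days → 29 August 1433 Gregorian.

29 August 1433 CE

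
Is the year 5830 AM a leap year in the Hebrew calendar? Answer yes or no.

Hebrew year 5830 is year 16 of its 19-year Metonic cycle; leap years are at positions 3, 6, 8, 11, 14, 17, 19, so it is a common year (12 months).

no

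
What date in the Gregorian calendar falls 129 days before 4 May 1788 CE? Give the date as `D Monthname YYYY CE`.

27 December 1787 CE

Counting 129 days back from JDN 2374238 reaches JDN 2374109, which is 27 December 1787 CE.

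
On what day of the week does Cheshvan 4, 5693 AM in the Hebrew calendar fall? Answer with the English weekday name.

Thursday

In the Gregorian calendar this is 3 November 1932 (JDN 2427015).
Since JDN mod 7 = 3 (0 = Monday), the day is Thursday.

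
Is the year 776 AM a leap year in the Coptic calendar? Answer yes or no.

776 mod 4 = 0; in the Coptic calendar a year is leap when year mod 4 = 3, so it is a common year.

no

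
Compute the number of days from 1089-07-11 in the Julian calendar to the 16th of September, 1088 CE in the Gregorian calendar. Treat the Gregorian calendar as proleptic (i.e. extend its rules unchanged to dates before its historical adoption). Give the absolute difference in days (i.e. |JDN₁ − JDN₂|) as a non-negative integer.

JDN of the first date = 2119007.
JDN of the second date = 2118703.
|2118703 − 2119007| = 304.

304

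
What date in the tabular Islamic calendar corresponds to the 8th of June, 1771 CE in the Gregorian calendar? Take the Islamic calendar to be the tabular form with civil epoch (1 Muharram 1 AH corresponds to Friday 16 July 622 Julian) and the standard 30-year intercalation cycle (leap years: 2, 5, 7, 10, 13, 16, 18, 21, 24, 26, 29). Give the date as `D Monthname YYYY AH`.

Both dates share Julian Day Number 2368063; in the tabular Islamic calendar that is 24 Safar 1185 AH.

24 Safar 1185 AH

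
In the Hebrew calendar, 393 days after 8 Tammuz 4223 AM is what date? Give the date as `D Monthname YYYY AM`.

18 Tammuz 4224 AM

Counting 393 days forward from JDN 1890330 reaches JDN 1890723, which is 18 Tammuz 4224 AM.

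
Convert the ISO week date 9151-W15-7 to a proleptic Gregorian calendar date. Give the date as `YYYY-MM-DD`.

9151-04-15

ISO week 1 of 9151 is the week containing the first Thursday of 9151.
Week 15, day 7 (Sunday) lands on 9151-04-15.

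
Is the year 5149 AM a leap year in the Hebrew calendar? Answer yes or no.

Hebrew year 5149 is year 19 of its 19-year Metonic cycle; leap years are at positions 3, 6, 8, 11, 14, 17, 19, so it is a leap year (13 months).

yes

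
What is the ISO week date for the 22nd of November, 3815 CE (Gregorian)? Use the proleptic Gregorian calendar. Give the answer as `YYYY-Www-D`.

3815-W47-3

The weekday is Wednesday (ISO weekday 3).
That Wednesday belongs to ISO week 47 of ISO year 3815.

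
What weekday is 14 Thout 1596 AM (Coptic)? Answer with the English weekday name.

Equivalently 24 September 1879 Gregorian, JDN 2407617.
2407617 ≡ 2 (mod 7); counting from Monday = 0 gives Wednesday.

Wednesday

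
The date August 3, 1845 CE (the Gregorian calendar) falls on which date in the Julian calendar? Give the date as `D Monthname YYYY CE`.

At this point the Julian calendar is 12 days behind the Gregorian.
3 August 1845 Gregorian − 12 days → 22 July 1845 Julian.

22 July 1845 CE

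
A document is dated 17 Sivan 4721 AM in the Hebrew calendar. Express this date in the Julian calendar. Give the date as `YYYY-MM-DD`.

The source date corresponds to 9 June 961 in the proleptic Gregorian calendar (JDN 2072218).
That day falls on 4 June 961 CE in the Julian calendar.

0961-06-04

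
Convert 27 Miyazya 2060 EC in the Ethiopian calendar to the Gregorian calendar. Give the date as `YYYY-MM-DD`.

Julian Day Number of the source date = 2476507.
Converting JDN 2476507 to the Gregorian calendar gives 5 May 2068 CE.

2068-05-05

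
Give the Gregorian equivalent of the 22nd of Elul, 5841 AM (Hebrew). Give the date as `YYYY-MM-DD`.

2081-09-26

Julian Day Number of the source date = 2481399.
Converting JDN 2481399 to the Gregorian calendar gives 26 September 2081 CE.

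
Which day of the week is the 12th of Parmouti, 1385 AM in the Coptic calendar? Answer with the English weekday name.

Wednesday

In the Gregorian calendar this is 17 April 1669 (JDN 2330757).
Since JDN mod 7 = 2 (0 = Monday), the day is Wednesday.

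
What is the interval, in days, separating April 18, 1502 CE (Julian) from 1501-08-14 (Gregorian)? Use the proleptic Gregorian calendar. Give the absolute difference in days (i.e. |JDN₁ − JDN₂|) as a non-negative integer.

257

First date → JDN 2269771; second date → JDN 2269514.
The interval is |2269771 − 2269514| = 257 days.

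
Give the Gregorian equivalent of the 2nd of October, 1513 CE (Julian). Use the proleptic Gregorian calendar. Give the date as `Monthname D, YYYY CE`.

The Julian–Gregorian offset here is 10 days (Julian trailing).
2 October 1513 Julian + 10 days → 12 October 1513 Gregorian.

October 12, 1513 CE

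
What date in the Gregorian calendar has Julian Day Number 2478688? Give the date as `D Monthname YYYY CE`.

25 April 2074 CE

JDN 2451545 is 1 Jan 2000; 2478688 is +27143 days from there.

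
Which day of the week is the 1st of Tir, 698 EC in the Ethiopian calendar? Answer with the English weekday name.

In the proleptic Gregorian calendar this is 31 December 705 (JDN 1978920).
1978920 ≡ 6 (mod 7); counting from Monday = 0 gives Sunday.

Sunday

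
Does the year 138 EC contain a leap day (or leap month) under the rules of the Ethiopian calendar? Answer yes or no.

no

138 mod 4 = 2; in the Ethiopian calendar a year is leap when year mod 4 = 3, so it is a common year.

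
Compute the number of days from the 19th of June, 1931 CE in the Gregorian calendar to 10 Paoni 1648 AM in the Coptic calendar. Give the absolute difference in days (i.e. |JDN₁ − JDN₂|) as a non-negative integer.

JDN of the first date = 2426512.
JDN of the second date = 2426876.
|2426876 − 2426512| = 364.

364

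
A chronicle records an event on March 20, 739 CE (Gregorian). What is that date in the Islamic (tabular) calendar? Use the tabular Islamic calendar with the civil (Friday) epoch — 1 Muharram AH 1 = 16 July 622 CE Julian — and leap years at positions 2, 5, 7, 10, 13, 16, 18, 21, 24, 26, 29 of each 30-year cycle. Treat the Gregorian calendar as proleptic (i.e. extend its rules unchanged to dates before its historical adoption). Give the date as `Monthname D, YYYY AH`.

Rabi' al-Awwal 30, 121 AH

Both dates share Julian Day Number 1991052; in the tabular Islamic calendar that is 30 Rabi' al-Awwal 121 AH.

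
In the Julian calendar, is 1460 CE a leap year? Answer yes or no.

1460 mod 4 = 0, so it is a leap year in the Julian calendar.

yes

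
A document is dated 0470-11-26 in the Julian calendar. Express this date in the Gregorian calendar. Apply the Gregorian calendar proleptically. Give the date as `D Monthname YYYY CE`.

At this point the Julian calendar is 1 day behind the Gregorian.
26 November 470 Julian + 1 day → 27 November 470 Gregorian.

27 November 470 CE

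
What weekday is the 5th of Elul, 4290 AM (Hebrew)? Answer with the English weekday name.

This is JDN 1914867 (17 August 530 Gregorian).
JDN 1914867 mod 7 = 3, and JDN 0 was a Monday, so this is a Thursday.

Thursday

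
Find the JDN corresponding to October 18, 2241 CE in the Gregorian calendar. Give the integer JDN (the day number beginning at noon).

2539859

JDN 2299161 is 15 October 1582 CE (Gregorian); the target day is +240698 days from there, so JDN = 2539859.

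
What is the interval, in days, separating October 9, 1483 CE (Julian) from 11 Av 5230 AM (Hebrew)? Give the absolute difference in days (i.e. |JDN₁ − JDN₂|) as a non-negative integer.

4840

JDN of the first date = 2263005.
JDN of the second date = 2258165.
|2258165 − 2263005| = 4840.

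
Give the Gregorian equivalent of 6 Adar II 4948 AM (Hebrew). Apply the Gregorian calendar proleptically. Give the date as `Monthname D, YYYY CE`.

March 14, 1188 CE

Both dates share Julian Day Number 2155041; in the Gregorian calendar that is 14 March 1188 CE.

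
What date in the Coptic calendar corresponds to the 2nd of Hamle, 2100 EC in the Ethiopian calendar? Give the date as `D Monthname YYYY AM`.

2 Epip 1824 AM

The source date corresponds to 10 July 2108 in the Gregorian calendar (JDN 2491182).
That day falls on 2 Epip 1824 AM in the Coptic calendar.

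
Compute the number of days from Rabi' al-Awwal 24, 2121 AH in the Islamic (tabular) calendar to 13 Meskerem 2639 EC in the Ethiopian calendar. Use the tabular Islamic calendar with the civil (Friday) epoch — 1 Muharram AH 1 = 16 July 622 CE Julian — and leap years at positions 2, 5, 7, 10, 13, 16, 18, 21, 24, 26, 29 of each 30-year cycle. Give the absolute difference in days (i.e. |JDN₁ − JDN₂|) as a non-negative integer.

First date → JDN 2699779; second date → JDN 2687762.
The interval is |2699779 − 2687762| = 12017 days.

12017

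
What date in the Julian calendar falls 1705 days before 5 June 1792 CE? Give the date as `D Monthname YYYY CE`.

5 October 1787 CE

JDN of 5 June 1792 CE = 2375742.
2375742 − 1705 = 2374037.
JDN 2374037 in the Julian calendar is 5 October 1787 CE.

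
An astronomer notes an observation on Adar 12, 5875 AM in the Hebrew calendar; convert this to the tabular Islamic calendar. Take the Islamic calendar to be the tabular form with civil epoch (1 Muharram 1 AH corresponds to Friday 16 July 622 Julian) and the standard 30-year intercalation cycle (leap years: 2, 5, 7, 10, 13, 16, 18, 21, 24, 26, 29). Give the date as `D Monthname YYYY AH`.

The source date corresponds to 8 March 2115 in the Gregorian calendar (JDN 2493614).
That day falls on 11 Jumada al-Thani 1539 AH in the tabular Islamic calendar.

11 Jumada al-Thani 1539 AH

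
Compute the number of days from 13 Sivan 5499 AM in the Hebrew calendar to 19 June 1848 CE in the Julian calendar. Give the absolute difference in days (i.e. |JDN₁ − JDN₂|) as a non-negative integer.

JDN of the first date = 2356386.
JDN of the second date = 2396210.
|2396210 − 2356386| = 39824.

39824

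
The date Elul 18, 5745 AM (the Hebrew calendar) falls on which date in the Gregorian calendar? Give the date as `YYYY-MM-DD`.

1985-09-04

Julian Day Number of the source date = 2446313.
Converting JDN 2446313 to the Gregorian calendar gives 4 September 1985 CE.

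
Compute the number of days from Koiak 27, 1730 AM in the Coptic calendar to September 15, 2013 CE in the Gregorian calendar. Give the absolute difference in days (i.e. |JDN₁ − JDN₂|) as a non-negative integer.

112

JDN of the first date = 2456663.
JDN of the second date = 2456551.
|2456551 − 2456663| = 112.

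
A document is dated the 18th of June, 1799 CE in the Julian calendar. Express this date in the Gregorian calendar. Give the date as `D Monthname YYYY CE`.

The Julian–Gregorian offset here is 11 days (Julian trailing).
18 June 1799 Julian + 11 days → 29 June 1799 Gregorian.

29 June 1799 CE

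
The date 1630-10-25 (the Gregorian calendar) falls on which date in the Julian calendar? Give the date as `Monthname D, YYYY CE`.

October 15, 1630 CE

The Julian–Gregorian offset here is 10 days (Julian trailing).
25 October 1630 Gregorian − 10 days → 15 October 1630 Julian.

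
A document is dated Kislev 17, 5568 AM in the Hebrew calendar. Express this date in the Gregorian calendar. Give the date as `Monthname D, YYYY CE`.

Both dates share Julian Day Number 2381404; in the Gregorian calendar that is 18 December 1807 CE.

December 18, 1807 CE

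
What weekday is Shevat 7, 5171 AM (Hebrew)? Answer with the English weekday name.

Friday

In the proleptic Gregorian calendar this is 11 January 1411 (JDN 2236427).
JDN 2236427 mod 7 = 4, and JDN 0 was a Monday, so this is a Friday.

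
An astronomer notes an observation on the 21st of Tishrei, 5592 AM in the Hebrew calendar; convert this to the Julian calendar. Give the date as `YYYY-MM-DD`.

1831-09-16

Julian Day Number of the source date = 2390089.
Converting JDN 2390089 to the Julian calendar gives 16 September 1831 CE.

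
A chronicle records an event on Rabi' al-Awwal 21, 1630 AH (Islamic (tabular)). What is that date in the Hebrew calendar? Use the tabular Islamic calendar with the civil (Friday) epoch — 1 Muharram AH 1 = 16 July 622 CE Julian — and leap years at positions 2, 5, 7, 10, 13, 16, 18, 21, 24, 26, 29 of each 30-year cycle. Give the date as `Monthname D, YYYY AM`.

Both dates share Julian Day Number 2525782; in the Hebrew calendar that is 21 Nisan 5963 AM.

Nisan 21, 5963 AM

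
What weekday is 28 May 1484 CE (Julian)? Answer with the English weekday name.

Equivalently 6 June 1484 Gregorian, JDN 2263237.
JDN 2263237 mod 7 = 4, and JDN 0 was a Monday, so this is a Friday.

Friday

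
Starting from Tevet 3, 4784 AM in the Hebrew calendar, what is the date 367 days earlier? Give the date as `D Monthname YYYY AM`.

JDN of Tevet 3, 4784 AM = 2095061.
2095061 − 367 = 2094694.
JDN 2094694 in the Hebrew calendar is 20 Tevet 4783 AM.

20 Tevet 4783 AM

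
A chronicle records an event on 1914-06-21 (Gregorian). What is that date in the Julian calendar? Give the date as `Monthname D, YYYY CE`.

For dates in this range the Gregorian date is 13 days ahead of the Julian.
21 June 1914 Gregorian − 13 days → 8 June 1914 Julian.

June 8, 1914 CE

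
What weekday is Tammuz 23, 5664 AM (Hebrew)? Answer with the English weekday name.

Equivalently 6 July 1904 Gregorian, JDN 2416668.
Since JDN mod 7 = 2 (0 = Monday), the day is Wednesday.

Wednesday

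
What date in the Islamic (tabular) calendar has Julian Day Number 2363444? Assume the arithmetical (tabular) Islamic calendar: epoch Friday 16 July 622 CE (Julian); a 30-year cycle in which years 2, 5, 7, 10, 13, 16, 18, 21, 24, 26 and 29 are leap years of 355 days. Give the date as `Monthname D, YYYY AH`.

The Gregorian equivalent of JDN 2363444 is 15 October 1758.
In the tabular Islamic calendar that day is Safar 12, 1172 AH.

Safar 12, 1172 AH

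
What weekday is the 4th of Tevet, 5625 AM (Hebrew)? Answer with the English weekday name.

This is JDN 2402239 (2 January 1865 Gregorian).
Since JDN mod 7 = 0 (0 = Monday), the day is Monday.

Monday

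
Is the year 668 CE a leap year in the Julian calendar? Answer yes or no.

668 mod 4 = 0, so it is a leap year in the Julian calendar.

yes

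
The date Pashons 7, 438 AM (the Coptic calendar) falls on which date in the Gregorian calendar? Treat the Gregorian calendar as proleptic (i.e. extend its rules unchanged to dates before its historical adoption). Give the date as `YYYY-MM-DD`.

0722-05-06

Julian Day Number of the source date = 1984890.
Converting JDN 1984890 to the Gregorian calendar gives 6 May 722 CE.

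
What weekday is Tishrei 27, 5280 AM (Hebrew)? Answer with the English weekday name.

Equivalently 2 October 1519 Gregorian, JDN 2276137.
2276137 ≡ 3 (mod 7); counting from Monday = 0 gives Thursday.

Thursday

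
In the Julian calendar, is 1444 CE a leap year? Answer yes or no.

yes

1444 mod 4 = 0, so it is a leap year in the Julian calendar.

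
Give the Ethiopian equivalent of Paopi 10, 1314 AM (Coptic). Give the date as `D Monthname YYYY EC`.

10 Tikimt 1590 EC

The source date corresponds to 17 October 1597 in the Gregorian calendar (JDN 2304642).
That day falls on 10 Tikimt 1590 EC in the Ethiopian calendar.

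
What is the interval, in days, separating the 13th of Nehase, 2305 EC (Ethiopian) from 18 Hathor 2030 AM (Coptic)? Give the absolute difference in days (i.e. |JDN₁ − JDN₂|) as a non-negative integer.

JDN of the first date = 2566099.
JDN of the second date = 2566199.
|2566199 − 2566099| = 100.

100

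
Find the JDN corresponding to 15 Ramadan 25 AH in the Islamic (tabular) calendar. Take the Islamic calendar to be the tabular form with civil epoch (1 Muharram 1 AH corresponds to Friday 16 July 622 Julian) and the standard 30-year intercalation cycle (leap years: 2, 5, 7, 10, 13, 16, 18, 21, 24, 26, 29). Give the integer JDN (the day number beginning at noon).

1957195

Equivalently 8 July 646 (proleptic Gregorian).
JDN 2299161 is 15 October 1582 CE (Gregorian); the target day is −341966 days from there, so JDN = 1957195.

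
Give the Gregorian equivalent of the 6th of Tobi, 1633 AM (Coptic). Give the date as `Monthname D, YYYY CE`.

Julian Day Number of the source date = 2421243.
Converting JDN 2421243 to the Gregorian calendar gives 14 January 1917 CE.

January 14, 1917 CE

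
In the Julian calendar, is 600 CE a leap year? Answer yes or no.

yes

600 mod 4 = 0, so it is a leap year in the Julian calendar.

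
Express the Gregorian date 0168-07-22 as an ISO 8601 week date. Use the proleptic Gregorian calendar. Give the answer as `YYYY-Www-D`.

The weekday is Friday (ISO weekday 5).
That Friday belongs to ISO week 29 of ISO year 168.

0168-W29-5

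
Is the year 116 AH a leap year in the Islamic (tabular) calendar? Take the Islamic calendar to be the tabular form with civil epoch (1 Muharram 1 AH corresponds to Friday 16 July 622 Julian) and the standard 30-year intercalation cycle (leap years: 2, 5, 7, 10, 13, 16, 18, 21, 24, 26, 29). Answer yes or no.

yes

Year 116 AH is year 26 of its 30-year cycle; leap positions are 2, 5, 7, 10, 13, 16, 18, 21, 24, 26, 29, so it is a leap year (355 days).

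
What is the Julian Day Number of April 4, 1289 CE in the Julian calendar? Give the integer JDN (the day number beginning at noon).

In the proleptic Gregorian calendar the same day is 11 April 1289.
JDN 2400001 is 17 November 1858 CE (Gregorian), MJD 0; the target day is −208042 days from there, so JDN = 2191959.

2191959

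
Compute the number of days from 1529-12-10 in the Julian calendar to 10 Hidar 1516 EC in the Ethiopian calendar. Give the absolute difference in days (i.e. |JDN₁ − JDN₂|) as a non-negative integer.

First date → JDN 2279869; second date → JDN 2277644.
The interval is |2279869 − 2277644| = 2225 days.

2225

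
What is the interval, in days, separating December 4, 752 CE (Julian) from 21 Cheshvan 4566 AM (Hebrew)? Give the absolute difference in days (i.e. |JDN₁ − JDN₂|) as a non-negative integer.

19312

First date → JDN 1996064; second date → JDN 2015376.
The interval is |1996064 − 2015376| = 19312 days.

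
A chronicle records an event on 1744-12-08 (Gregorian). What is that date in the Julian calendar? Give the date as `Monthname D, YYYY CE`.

November 27, 1744 CE

The Julian–Gregorian offset here is 11 days (Julian trailing).
8 December 1744 Gregorian − 11 days → 27 November 1744 Julian.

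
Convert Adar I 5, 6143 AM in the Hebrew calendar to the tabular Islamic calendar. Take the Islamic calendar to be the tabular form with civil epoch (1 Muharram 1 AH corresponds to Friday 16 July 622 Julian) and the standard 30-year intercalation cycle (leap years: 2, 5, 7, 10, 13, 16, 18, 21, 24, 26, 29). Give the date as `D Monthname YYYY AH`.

5 Sha'ban 1815 AH

Julian Day Number of the source date = 2591472.
Converting JDN 2591472 to the tabular Islamic calendar gives 5 Sha'ban 1815 AH.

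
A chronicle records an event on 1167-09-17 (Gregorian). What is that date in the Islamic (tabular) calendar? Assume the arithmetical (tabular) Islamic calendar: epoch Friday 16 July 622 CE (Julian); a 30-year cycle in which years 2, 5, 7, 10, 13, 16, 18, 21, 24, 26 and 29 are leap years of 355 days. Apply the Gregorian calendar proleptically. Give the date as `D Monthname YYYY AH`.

Julian Day Number of the source date = 2147557.
Converting JDN 2147557 to the tabular Islamic calendar gives 23 Dhu al-Qa'dah 562 AH.

23 Dhu al-Qa'dah 562 AH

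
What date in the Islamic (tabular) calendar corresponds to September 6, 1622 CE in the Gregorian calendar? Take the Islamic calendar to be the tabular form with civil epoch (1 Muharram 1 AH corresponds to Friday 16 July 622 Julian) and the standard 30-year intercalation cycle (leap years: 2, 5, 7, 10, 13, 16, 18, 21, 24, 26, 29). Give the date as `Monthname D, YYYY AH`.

Shawwal 29, 1031 AH

Julian Day Number of the source date = 2313732.
Converting JDN 2313732 to the tabular Islamic calendar gives 29 Shawwal 1031 AH.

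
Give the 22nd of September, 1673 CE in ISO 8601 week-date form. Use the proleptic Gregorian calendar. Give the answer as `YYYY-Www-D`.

1673-W38-5

The weekday is Friday (ISO weekday 5).
That Friday belongs to ISO week 38 of ISO year 1673.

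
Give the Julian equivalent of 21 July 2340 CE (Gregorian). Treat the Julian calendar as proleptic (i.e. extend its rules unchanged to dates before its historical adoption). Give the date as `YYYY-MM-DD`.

2340-07-05

At this point the Julian calendar is 16 days behind the Gregorian.
21 July 2340 Gregorian − 16 days → 5 July 2340 Julian.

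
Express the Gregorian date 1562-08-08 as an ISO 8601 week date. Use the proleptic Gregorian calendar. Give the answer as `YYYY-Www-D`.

1562-W32-3

The weekday is Wednesday (ISO weekday 3).
That Wednesday belongs to ISO week 32 of ISO year 1562.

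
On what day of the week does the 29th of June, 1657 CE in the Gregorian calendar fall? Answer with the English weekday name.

Friday

2326447 ≡ 4 (mod 7); counting from Monday = 0 gives Friday.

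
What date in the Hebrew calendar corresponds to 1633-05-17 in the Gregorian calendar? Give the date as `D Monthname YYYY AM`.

8 Sivan 5393 AM

Both dates share Julian Day Number 2317638; in the Hebrew calendar that is 8 Sivan 5393 AM.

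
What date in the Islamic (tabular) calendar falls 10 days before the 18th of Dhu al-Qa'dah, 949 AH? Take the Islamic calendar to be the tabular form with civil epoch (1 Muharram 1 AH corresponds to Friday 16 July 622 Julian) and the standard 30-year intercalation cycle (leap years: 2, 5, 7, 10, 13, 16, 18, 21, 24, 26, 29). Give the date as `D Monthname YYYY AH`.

The starting date is JDN 2284692; 2284692 − 10 = 2284682.
JDN 2284682 corresponds to 8 Dhu al-Qa'dah 949 AH.

8 Dhu al-Qa'dah 949 AH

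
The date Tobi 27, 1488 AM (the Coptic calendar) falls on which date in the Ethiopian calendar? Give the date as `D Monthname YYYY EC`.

27 Tir 1764 EC

The source date corresponds to 3 February 1772 in the Gregorian calendar (JDN 2368303).
That day falls on 27 Tir 1764 EC in the Ethiopian calendar.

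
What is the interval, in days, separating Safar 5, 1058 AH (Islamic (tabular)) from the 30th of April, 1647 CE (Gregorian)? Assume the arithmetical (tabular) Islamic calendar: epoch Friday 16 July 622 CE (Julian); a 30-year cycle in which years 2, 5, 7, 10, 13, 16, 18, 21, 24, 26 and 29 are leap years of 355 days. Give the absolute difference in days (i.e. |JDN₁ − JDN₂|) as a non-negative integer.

306

JDN of the first date = 2323040.
JDN of the second date = 2322734.
|2322734 − 2323040| = 306.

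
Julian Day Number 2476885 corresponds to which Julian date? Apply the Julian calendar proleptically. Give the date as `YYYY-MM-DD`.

JDN 2476885 is 18 May 2069 in the Gregorian calendar.
In the Julian calendar that day is 2069-05-05.

2069-05-05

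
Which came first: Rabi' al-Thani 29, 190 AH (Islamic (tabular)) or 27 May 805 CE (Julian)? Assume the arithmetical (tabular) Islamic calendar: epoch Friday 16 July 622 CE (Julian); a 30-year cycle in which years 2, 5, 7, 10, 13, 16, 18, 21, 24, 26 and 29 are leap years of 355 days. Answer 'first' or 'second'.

The two dates have Julian Day Numbers 2015532 and 2015231 respectively.
Since 2015231 < 2015532, the second date comes first.

second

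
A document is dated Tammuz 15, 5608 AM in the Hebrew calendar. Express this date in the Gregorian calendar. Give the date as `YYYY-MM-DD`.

1848-07-16

Both dates share Julian Day Number 2396225; in the Gregorian calendar that is 16 July 1848 CE.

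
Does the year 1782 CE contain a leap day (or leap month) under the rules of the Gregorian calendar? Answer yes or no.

1782 is not divisible by 4, so it is a common year.

no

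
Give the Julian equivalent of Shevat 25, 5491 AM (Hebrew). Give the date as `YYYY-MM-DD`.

The source date corresponds to 1 February 1731 in the Gregorian calendar (JDN 2353326).
That day falls on 21 January 1731 CE in the Julian calendar.

1731-01-21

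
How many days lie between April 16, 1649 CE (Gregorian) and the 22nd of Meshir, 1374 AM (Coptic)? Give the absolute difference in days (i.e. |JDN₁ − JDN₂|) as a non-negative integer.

3238

First date → JDN 2323451; second date → JDN 2326689.
The interval is |2323451 − 2326689| = 3238 days.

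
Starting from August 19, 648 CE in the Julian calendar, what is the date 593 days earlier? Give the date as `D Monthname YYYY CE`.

4 January 647 CE

JDN of August 19, 648 CE = 1957971.
1957971 − 593 = 1957378.
JDN 1957378 in the Julian calendar is 4 January 647 CE.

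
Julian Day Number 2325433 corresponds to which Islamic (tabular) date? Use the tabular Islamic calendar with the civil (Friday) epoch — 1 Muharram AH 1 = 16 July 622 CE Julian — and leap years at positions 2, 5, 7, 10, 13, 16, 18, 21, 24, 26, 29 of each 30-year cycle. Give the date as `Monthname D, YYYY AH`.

Dhu al-Qa'dah 7, 1064 AH

The Gregorian equivalent of JDN 2325433 is 19 September 1654.
In the tabular Islamic calendar that day is Dhu al-Qa'dah 7, 1064 AH.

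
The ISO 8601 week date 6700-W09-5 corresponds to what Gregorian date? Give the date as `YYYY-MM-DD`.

ISO week 1 of 6700 is the week containing the first Thursday of 6700.
Week 9, day 5 (Friday) lands on 6700-03-02.

6700-03-02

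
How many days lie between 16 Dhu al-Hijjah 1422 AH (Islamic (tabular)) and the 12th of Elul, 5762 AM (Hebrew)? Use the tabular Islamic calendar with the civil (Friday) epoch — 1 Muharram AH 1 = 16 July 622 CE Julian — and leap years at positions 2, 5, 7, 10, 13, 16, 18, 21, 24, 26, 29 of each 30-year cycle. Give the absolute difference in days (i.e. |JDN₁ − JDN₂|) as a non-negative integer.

First date → JDN 2452335; second date → JDN 2452507.
The interval is |2452335 − 2452507| = 172 days.

172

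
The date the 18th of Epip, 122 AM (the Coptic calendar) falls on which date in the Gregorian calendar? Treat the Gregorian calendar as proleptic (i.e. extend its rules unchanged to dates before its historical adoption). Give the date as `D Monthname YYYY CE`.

13 July 406 CE

Both dates share Julian Day Number 1869542; in the Gregorian calendar that is 13 July 406 CE.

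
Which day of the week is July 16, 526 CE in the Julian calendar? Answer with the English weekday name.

Thursday

In the proleptic Gregorian calendar this is 18 July 526 (JDN 1913376).
1913376 ≡ 3 (mod 7); counting from Monday = 0 gives Thursday.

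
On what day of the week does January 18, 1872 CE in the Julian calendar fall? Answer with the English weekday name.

Tuesday

Equivalently 30 January 1872 Gregorian, JDN 2404823.
Since JDN mod 7 = 1 (0 = Monday), the day is Tuesday.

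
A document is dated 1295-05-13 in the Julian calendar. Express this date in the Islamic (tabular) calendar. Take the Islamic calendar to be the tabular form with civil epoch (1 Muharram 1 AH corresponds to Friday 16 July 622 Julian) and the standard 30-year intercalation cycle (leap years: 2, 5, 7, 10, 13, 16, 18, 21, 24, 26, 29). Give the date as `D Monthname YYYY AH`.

The source date corresponds to 20 May 1295 in the proleptic Gregorian calendar (JDN 2194189).
That day falls on 26 Jumada al-Thani 694 AH in the tabular Islamic calendar.

26 Jumada al-Thani 694 AH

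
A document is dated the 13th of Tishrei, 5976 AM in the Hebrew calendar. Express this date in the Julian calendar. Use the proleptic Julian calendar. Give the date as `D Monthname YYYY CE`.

22 September 2215 CE

Julian Day Number of the source date = 2530351.
Converting JDN 2530351 to the Julian calendar gives 22 September 2215 CE.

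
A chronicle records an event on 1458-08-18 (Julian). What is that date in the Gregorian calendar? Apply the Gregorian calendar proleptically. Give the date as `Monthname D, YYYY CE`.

The Julian–Gregorian offset here is 9 days (Julian trailing).
18 August 1458 Julian + 9 days → 27 August 1458 Gregorian.

August 27, 1458 CE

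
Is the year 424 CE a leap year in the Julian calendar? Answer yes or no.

yes

424 mod 4 = 0, so it is a leap year in the Julian calendar.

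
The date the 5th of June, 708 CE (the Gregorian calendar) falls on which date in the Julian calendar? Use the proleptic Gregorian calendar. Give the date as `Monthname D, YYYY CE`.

June 1, 708 CE

The Julian–Gregorian offset here is 4 days (Julian trailing).
5 June 708 Gregorian − 4 days → 1 June 708 Julian.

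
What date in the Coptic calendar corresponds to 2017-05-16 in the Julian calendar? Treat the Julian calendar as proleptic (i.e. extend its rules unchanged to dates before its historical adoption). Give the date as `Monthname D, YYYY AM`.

Julian Day Number of the source date = 2457903.
Converting JDN 2457903 to the Coptic calendar gives 21 Pashons 1733 AM.

Pashons 21, 1733 AM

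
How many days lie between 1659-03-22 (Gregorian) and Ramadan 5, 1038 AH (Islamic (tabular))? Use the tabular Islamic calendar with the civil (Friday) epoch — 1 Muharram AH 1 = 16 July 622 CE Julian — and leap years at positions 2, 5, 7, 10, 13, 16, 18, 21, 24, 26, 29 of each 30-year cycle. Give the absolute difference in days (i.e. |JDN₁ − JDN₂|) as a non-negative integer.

First date → JDN 2327078; second date → JDN 2316158.
The interval is |2327078 − 2316158| = 10920 days.

10920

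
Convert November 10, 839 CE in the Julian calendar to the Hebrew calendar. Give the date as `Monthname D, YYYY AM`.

Cheshvan 29, 4600 AM

The source date corresponds to 14 November 839 in the proleptic Gregorian calendar (JDN 2027816).
That day falls on 29 Cheshvan 4600 AM in the Hebrew calendar.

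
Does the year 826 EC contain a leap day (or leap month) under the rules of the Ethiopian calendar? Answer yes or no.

no

826 mod 4 = 2; in the Ethiopian calendar a year is leap when year mod 4 = 3, so it is a common year.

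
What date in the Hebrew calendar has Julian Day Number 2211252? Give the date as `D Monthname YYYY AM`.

21 Shevat 5102 AM

JDN 2211252 is 6 February 1342 in the proleptic Gregorian calendar.
In the Hebrew calendar that day is 21 Shevat 5102 AM.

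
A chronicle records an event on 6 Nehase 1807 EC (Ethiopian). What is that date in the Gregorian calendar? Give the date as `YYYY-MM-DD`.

Both dates share Julian Day Number 2384197; in the Gregorian calendar that is 11 August 1815 CE.

1815-08-11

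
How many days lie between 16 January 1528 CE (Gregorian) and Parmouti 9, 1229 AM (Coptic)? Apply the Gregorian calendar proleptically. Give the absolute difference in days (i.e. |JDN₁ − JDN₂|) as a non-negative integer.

JDN of the first date = 2279165.
JDN of the second date = 2273775.
|2273775 − 2279165| = 5390.

5390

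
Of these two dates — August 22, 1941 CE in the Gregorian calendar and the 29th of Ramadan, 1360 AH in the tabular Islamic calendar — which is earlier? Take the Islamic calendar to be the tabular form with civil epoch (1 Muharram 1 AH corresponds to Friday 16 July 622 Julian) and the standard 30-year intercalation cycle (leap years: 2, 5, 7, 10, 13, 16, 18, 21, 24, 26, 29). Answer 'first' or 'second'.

first

First date → JDN 2430229; second date → JDN 2430288.
JDN 2430229 < JDN 2430288, so the first date is earlier.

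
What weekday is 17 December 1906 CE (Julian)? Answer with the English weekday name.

Sunday

In the Gregorian calendar this is 30 December 1906 (JDN 2417575).
2417575 ≡ 6 (mod 7); counting from Monday = 0 gives Sunday.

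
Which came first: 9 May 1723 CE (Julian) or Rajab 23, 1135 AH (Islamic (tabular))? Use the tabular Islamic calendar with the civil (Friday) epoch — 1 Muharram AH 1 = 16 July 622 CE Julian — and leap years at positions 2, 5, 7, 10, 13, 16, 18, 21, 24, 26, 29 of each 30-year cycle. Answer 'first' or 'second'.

First date → JDN 2350512; second date → JDN 2350491.
JDN 2350491 < JDN 2350512, so the second date is earlier.

second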